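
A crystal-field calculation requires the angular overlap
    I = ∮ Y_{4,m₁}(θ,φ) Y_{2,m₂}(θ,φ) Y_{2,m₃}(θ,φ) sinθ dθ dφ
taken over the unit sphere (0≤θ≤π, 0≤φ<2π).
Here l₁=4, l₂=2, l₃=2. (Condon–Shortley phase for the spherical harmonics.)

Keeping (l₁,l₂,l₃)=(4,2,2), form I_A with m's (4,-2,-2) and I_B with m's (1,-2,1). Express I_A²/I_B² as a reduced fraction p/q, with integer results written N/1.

Same 4,2,2: normalisation and zero-m 3j drop out of the ratio.
A: Δ: 4! 4! 0! / 9! → 1/630; sum: t=0:+1/576 = 1/576; 3j²(4 2 2; 4 -2 -2) = Δ·Π!·Σ² = 1/9  (sign +1)
B: Δ: 4! 4! 0! / 9! → 1/630; sum: t=0:+1/144 = 1/144; 3j²(4 2 2; 1 -2 1) = Δ·Π!·Σ² = 1/126  (sign -1)
I_A²/I_B² = (1/9)/(1/126) = 14/1

14/1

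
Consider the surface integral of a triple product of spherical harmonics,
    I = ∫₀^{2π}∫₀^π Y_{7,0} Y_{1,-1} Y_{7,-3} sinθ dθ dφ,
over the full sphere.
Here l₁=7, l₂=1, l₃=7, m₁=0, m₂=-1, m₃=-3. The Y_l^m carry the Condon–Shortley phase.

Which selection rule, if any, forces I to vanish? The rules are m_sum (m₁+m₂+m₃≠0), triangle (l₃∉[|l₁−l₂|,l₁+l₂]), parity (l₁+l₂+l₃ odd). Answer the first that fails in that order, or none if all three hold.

m_sum

Σmᵢ = -4  ✗
l₃∈[|l₁−l₂|,l₁+l₂]=[6,8], have l₃=7
Σlᵢ = 15 ⇒ odd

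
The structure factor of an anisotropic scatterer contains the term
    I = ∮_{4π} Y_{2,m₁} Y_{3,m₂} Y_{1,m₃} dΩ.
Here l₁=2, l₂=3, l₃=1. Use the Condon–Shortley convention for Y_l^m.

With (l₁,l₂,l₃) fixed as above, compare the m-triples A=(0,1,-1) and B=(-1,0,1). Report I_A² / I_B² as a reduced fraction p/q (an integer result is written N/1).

Same 2,3,1: normalisation and zero-m 3j drop out of the ratio.
A: Δ: 4! 0! 2! / 7! → 1/105; sum: t=2:+1/8 = 1/8; 3j²(2 3 1; 0 1 -1) = Δ·Π!·Σ² = 2/35  (sign +1)
B: Δ: 4! 0! 2! / 7! → 1/105; sum: t=3:−1/12 = -1/12; 3j²(2 3 1; -1 0 1) = Δ·Π!·Σ² = 1/35  (sign -1)
I_A²/I_B² = (2/35)/(1/35) = 2/1

2/1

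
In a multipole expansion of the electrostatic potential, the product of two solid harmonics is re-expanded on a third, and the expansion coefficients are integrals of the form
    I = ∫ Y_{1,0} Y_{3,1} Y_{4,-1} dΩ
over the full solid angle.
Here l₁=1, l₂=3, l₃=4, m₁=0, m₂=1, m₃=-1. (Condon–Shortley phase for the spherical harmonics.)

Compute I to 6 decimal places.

m-sum 0 ✓  L=8 even ✓  2≤4≤4 ✓
Π(2lᵢ+1) = 3×7×9 = 189
triangle coeff Δ(1,3,4) = 1/252
Σ_t [0,0]: t=0:+1/36 = 1/36
(3j)²=4/63 [(1 3 4; 0 0 0)], sign=+1
Σ_t [0,0]: t=0:+1/48 = 1/48
(3j)²=5/84 [(1 3 4; 0 1 -1)], sign=-1
⇒ 4πI² = 5/7
I = (-1)√(5/7/(4π)) = -0.23841361

-0.238414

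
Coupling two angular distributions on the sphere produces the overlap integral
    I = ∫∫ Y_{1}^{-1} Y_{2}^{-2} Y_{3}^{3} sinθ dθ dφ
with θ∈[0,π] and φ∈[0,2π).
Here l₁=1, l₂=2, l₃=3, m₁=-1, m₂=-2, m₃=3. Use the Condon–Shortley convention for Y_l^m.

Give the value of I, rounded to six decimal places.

m-sum 0 ✓  L=6 even ✓  1≤3≤3 ✓
Π(2lᵢ+1) = 3×5×7 = 105
triangle coeff Δ(1,2,3) = 1/105
Σ_t [0,0]: t=0:+1/4 = 1/4
(3j)²=3/35 [(1 2 3; 0 0 0)], sign=-1
Σ_t [0,0]: t=0:+1/48 = 1/48
(3j)²=1/7 [(1 2 3; -1 -2 3)], sign=+1
⇒ 4πI² = 9/7
I = (-1)√(9/7/(4π)) = -0.31986543

-0.319865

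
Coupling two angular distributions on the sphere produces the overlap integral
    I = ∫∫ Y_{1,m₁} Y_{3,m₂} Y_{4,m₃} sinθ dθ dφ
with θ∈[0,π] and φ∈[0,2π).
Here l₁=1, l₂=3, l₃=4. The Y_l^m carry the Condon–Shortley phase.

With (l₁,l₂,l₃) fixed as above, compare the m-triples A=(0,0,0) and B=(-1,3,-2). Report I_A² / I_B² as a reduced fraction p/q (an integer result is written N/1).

16/1

Shared (l₁,l₂,l₃)=(1,3,4): N and (l;000)² cancel in I_A²/I_B².
A: Δ = 0!·2!·6!/9! = 1/252; Racah Σ t=0..0: t=0:+1/36 = 1/36; ⇒ 3j(1 3 4; 0 0 0)² = 4/63, sgn +1
B: Δ = 0!·2!·6!/9! = 1/252; Racah Σ t=0..0: t=0:+1/1440 = 1/1440; ⇒ 3j(1 3 4; -1 3 -2)² = 1/252, sgn +1
I_A²/I_B² = (4/63)/(1/252) = 16/1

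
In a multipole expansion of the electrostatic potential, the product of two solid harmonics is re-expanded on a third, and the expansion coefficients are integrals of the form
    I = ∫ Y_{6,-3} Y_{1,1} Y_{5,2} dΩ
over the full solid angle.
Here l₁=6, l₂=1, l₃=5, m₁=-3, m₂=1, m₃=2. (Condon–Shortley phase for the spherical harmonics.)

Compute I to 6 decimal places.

Rules hold: Σm=0, L=12 even, 5≤5≤7.
N = 13·3·11 = 429
Δ = 2!·10!·0!/13! = 1/858
Racah Σ t=1..1: t=1:−1/14400 = -1/14400
⇒ 3j(6 1 5; 0 0 0)² = 6/143, sgn +1
Racah Σ t=2..2: t=2:+1/60480 = 1/60480
⇒ 3j(6 1 5; -3 1 2)² = 6/143, sgn -1
4πI² = N·(3j₀)²·(3jₘ)² = 108/143
I = -1·√(0.755245/4π) = -0.24515397

-0.245154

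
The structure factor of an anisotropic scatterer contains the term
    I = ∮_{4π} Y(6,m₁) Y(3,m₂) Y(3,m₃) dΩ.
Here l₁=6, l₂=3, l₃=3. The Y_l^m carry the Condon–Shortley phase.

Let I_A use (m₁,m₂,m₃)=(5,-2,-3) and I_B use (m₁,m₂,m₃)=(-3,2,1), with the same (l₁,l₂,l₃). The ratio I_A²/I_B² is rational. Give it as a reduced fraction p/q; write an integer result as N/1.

Shared (l₁,l₂,l₃)=(6,3,3): N and (l;000)² cancel in I_A²/I_B².
A: Δ = 6!·6!·0!/13! = 1/12012; Racah Σ t=1..1: t=1:−1/86400 = -1/86400; ⇒ 3j(6 3 3; 5 -2 -3)² = 1/26, sgn -1
B: Δ = 6!·6!·0!/13! = 1/12012; Racah Σ t=5..5: t=5:−1/5760 = -1/5760; ⇒ 3j(6 3 3; -3 2 1)² = 9/286, sgn -1
I_A²/I_B² = (1/26)/(9/286) = 11/9

11/9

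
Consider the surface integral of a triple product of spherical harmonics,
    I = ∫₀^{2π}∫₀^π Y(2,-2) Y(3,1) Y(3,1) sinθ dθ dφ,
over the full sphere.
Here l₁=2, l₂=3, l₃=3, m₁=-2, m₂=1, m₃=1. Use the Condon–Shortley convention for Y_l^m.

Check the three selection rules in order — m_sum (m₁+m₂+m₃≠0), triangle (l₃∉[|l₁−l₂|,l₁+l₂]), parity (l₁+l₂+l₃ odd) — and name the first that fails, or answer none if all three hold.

m₁+m₂+m₃ = -2 + 1 + 1 = 0  ✓
triangle: |2−3|=1 ≤ l₃=3 ≤ 2+3=5  ✓
parity: l₁+l₂+l₃ = 8 is even  ✓

none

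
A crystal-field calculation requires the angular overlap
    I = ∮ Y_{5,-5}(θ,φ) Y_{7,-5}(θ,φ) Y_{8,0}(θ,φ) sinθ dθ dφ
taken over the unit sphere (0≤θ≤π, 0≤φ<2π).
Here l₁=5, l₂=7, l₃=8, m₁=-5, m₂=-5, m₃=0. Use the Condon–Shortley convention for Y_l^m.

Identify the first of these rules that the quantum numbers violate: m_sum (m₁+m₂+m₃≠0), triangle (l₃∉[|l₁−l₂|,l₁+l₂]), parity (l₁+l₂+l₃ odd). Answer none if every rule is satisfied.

Σmᵢ = -10  ✗
l₃∈[|l₁−l₂|,l₁+l₂]=[2,12], have l₃=8
Σlᵢ = 20 ⇒ even

m_sum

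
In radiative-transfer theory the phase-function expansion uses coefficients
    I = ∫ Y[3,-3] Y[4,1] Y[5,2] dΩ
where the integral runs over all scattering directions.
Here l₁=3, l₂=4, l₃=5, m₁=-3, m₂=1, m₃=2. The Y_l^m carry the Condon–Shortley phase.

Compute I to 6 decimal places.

-0.179179

Rules hold: Σm=0, L=12 even, 1≤5≤7.
N = 7·9·11 = 693
Δ = 2!·4!·6!/13! = 1/180180
Racah Σ t=0..2: t=0:+1/576 t=1:−1/144 t=2:+1/576 = -1/288
⇒ 3j(3 4 5; 0 0 0)² = 20/1001, sgn +1
Racah Σ t=2..2: t=2:+1/1728 = 1/1728
⇒ 3j(3 4 5; -3 1 2)² = 25/858, sgn -1
4πI² = N·(3j₀)²·(3jₘ)² = 750/1859
I = -1·√(0.403443/4π) = -0.17917854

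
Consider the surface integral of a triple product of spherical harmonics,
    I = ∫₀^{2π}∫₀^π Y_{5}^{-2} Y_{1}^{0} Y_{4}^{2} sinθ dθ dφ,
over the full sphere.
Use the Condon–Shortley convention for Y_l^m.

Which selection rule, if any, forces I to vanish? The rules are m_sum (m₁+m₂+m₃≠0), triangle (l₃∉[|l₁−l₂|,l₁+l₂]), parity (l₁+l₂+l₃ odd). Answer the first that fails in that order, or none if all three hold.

Σmᵢ = 0  ✓
l₃∈[|l₁−l₂|,l₁+l₂]=[4,6], have l₃=4  ✓
Σlᵢ = 10 ⇒ even  ✓

none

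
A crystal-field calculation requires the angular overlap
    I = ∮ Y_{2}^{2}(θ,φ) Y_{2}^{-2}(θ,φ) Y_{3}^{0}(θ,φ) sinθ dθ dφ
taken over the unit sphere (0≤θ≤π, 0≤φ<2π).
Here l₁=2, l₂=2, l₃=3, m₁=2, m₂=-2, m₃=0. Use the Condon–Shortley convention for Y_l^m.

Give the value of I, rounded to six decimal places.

0.000000

l₁+l₂+l₃=7 is odd: 3j(l;000)=0 ⇒ I=0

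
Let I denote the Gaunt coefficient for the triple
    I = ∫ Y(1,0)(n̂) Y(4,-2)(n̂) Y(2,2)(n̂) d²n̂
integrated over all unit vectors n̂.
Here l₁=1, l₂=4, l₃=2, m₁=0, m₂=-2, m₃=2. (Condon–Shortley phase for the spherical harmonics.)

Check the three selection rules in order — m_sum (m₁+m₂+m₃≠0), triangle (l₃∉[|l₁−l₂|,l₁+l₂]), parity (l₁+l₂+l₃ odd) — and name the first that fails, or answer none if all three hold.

azimuthal sum: 0 − 2 + 2 = 0  ✓
3 ≤ 2 ≤ 5 (triangle on l)  ✗
L = 1 + 4 + 2 = 7 (odd)

triangle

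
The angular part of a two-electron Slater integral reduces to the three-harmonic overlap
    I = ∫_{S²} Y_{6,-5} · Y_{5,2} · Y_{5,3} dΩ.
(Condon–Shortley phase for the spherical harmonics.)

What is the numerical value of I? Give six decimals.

m-sum 0 ✓  L=16 even ✓  1≤5≤11 ✓
Π(2lᵢ+1) = 13×11×11 = 1573
triangle coeff Δ(6,5,5) = 1/28588560
Σ_t [1,5]: t=1:−1/345600 t=2:+1/13824 t=3:−1/5184 t=4:+1/13824 t=5:−1/345600 = -7/129600
(3j)²=80/7293 [(6 5 5; 0 0 0)], sign=+1
Σ_t [5,6]: t=5:−1/345600 t=6:+1/518400 = -1/1036800
(3j)²=7/2210 [(6 5 5; -5 2 3)], sign=-1
⇒ 4πI² = 616/11271
I = (-1)√(616/11271/(4π)) = -0.06594839

-0.065948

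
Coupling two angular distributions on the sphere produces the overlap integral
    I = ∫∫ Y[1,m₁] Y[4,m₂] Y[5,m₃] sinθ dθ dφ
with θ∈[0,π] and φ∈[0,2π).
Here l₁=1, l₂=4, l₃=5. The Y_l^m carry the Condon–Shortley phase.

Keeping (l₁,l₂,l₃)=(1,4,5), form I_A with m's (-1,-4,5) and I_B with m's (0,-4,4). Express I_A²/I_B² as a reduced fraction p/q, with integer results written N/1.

5/1

l's match ⇒ only the (l;m) 3-j factors differ between A and B.
A: triangle coeff Δ(1,4,5) = 1/495; Σ_t [0,0]: t=0:+1/80640 = 1/80640; (3j)²=1/11 [(1 4 5; -1 -4 5)], sign=+1
B: triangle coeff Δ(1,4,5) = 1/495; Σ_t [0,0]: t=0:+1/40320 = 1/40320; (3j)²=1/55 [(1 4 5; 0 -4 4)], sign=-1
I_A²/I_B² = (1/11)/(1/55) = 5/1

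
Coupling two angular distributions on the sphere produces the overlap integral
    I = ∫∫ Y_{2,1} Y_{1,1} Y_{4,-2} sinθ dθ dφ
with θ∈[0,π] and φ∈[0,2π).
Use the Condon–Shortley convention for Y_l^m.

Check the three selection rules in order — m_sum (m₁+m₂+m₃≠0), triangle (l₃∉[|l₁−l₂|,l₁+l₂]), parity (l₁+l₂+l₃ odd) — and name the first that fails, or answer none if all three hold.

triangle

azimuthal sum: 1 + 1 − 2 = 0  ✓
1 ≤ 4 ≤ 3 (triangle on l)  ✗
L = 2 + 1 + 4 = 7 (odd)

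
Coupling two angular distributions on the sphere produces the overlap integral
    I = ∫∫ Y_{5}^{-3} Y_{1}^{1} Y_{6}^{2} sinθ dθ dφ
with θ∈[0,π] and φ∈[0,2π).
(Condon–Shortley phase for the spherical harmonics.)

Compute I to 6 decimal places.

0.100084

Checks pass: Σm=0; 12 even; l₃=6∈[4,6].
(2·5+1)(2·1+1)(2·6+1) = 429
Δ: 0! 10! 2! / 13! → 1/858
sum: t=0:+1/14400 = 1/14400
3j²(5 1 6; 0 0 0) = Δ·Π!·Σ² = 6/143  (sign +1)
sum: t=0:+1/161280 = 1/161280
3j²(5 1 6; -3 1 2) = Δ·Π!·Σ² = 1/143  (sign +1)
combine: 4πI² = 429·6/143·1/143 = 18/143
take √, sign +1: I = 0.10008369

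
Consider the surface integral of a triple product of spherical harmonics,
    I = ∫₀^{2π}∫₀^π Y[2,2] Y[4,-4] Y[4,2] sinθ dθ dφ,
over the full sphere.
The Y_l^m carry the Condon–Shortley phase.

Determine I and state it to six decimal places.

Rules hold: Σm=0, L=10 even, 2≤4≤6.
N = 5·9·9 = 405
Δ = 2!·2!·6!/11! = 1/13860
Racah Σ t=0..2: t=0:+1/192 t=1:−1/36 t=2:+1/192 = -5/288
⇒ 3j(2 4 4; 0 0 0)² = 20/693, sgn -1
Racah Σ t=0..0: t=0:+1/2880 = 1/2880
⇒ 3j(2 4 4; 2 -4 2)² = 2/165, sgn +1
4πI² = N·(3j₀)²·(3jₘ)² = 120/847
I = -1·√(0.141677/4π) = -0.10618031

-0.106180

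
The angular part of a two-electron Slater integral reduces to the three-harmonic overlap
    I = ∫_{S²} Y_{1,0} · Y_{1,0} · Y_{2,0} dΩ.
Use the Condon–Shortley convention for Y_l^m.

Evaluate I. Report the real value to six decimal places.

0.252313

m-sum 0 ✓  L=4 even ✓  0≤2≤2 ✓
Π(2lᵢ+1) = 3×3×5 = 45
triangle coeff Δ(1,1,2) = 1/30
Σ_t [0,0]: t=0:+1/1 = 1/1
(3j)²=2/15 [(1 1 2; 0 0 0)], sign=+1
(m-triple is (0,0,0) — same symbol as above.)
⇒ 4πI² = 4/5
I = (+1)√(4/5/(4π)) = 0.25231325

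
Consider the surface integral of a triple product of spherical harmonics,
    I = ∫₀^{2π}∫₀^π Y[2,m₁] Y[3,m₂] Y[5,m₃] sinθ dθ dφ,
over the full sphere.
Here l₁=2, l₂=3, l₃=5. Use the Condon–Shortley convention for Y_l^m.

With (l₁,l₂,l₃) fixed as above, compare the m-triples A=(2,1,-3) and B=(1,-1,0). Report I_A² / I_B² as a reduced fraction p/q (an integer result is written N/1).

l's match ⇒ only the (l;m) 3-j factors differ between A and B.
A: triangle coeff Δ(2,3,5) = 1/2310; Σ_t [0,0]: t=0:+1/1152 = 1/1152; (3j)²=1/33 [(2 3 5; 2 1 -3)], sign=+1
B: triangle coeff Δ(2,3,5) = 1/2310; Σ_t [0,0]: t=0:+1/288 = 1/288; (3j)²=5/231 [(2 3 5; 1 -1 0)], sign=-1
I_A²/I_B² = (1/33)/(5/231) = 7/5

7/5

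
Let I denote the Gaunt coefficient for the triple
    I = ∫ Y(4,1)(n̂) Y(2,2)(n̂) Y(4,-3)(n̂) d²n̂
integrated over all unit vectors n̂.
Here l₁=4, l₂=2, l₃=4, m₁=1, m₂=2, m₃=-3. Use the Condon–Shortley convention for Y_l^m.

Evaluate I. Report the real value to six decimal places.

0.159270

Rules hold: Σm=0, L=10 even, 2≤4≤6.
N = 9·5·9 = 405
Δ = 2!·6!·2!/11! = 1/13860
Racah Σ t=0..2: t=0:+1/192 t=1:−1/36 t=2:+1/192 = -5/288
⇒ 3j(4 2 4; 0 0 0)² = 20/693, sgn -1
Racah Σ t=2..2: t=2:+1/480 = 1/480
⇒ 3j(4 2 4; 1 2 -3)² = 3/110, sgn -1
4πI² = N·(3j₀)²·(3jₘ)² = 270/847
I = +1·√(0.318772/4π) = 0.15927046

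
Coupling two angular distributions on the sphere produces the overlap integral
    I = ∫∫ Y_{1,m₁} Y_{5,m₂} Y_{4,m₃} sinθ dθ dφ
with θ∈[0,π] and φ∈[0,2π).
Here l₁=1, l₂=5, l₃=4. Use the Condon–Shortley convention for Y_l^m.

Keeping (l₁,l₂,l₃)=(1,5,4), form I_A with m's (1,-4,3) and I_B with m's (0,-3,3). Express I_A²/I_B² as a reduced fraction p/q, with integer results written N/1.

Shared (l₁,l₂,l₃)=(1,5,4): N and (l;000)² cancel in I_A²/I_B².
A: Δ = 2!·0!·8!/11! = 1/495; Racah Σ t=0..0: t=0:+1/10080 = 1/10080; ⇒ 3j(1 5 4; 1 -4 3)² = 4/55, sgn -1
B: Δ = 2!·0!·8!/11! = 1/495; Racah Σ t=1..1: t=1:−1/5040 = -1/5040; ⇒ 3j(1 5 4; 0 -3 3)² = 16/495, sgn +1
I_A²/I_B² = (4/55)/(16/495) = 9/4

9/4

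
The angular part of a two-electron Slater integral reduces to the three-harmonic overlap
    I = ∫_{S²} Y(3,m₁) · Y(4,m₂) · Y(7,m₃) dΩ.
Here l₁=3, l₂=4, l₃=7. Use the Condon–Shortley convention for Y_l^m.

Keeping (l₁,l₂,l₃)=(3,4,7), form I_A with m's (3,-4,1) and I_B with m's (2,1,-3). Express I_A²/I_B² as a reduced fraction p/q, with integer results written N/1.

1/1008

l's match ⇒ only the (l;m) 3-j factors differ between A and B.
A: triangle coeff Δ(3,4,7) = 1/45045; Σ_t [0,0]: t=0:+1/29030400 = 1/29030400; (3j)²=1/45045 [(3 4 7; 3 -4 1)], sign=+1
B: triangle coeff Δ(3,4,7) = 1/45045; Σ_t [0,0]: t=0:+1/86400 = 1/86400; (3j)²=16/715 [(3 4 7; 2 1 -3)], sign=+1
I_A²/I_B² = (1/45045)/(16/715) = 1/1008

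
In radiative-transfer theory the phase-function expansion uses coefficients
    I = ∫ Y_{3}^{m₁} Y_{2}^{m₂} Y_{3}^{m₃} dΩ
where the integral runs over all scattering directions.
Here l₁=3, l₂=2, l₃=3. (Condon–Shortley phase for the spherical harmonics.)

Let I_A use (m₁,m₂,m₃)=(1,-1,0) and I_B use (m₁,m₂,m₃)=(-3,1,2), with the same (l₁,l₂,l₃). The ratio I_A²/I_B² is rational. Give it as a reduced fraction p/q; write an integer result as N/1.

Same 3,2,3: normalisation and zero-m 3j drop out of the ratio.
A: Δ: 2! 4! 2! / 9! → 1/3780; sum: t=0:+1/8 t=1:−1/12 = 1/24; 3j²(3 2 3; 1 -1 0) = Δ·Π!·Σ² = 1/210  (sign -1)
B: Δ: 2! 4! 2! / 9! → 1/3780; sum: t=2:+1/48 = 1/48; 3j²(3 2 3; -3 1 2) = Δ·Π!·Σ² = 5/84  (sign -1)
I_A²/I_B² = (1/210)/(5/84) = 2/25

2/25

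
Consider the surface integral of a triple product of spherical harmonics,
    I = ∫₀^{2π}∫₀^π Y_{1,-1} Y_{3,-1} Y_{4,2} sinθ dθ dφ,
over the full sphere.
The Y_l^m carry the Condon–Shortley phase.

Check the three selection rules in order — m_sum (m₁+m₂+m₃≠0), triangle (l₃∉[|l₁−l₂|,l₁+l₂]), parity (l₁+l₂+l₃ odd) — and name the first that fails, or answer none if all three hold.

m₁+m₂+m₃ = -1 − 1 + 2 = 0  ✓
triangle: |1−3|=2 ≤ l₃=4 ≤ 1+3=4  ✓
parity: l₁+l₂+l₃ = 8 is even  ✓

none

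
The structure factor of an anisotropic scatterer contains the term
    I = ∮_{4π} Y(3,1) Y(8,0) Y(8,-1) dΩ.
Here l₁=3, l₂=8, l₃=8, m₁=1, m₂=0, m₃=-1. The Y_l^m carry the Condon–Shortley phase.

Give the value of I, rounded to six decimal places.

0.000000

L=19 odd ⇒ parity kills the (l;000) factor ⇒ I = 0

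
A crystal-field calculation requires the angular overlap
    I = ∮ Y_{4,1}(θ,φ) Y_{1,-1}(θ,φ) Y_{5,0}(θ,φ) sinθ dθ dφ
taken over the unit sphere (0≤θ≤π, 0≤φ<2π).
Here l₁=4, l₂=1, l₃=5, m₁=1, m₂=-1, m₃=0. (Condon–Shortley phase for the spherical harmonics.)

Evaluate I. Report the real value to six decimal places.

0.155288

m-sum 0 ✓  L=10 even ✓  3≤5≤5 ✓
Π(2lᵢ+1) = 9×3×11 = 297
triangle coeff Δ(4,1,5) = 1/495
Σ_t [0,0]: t=0:+1/576 = 1/576
(3j)²=5/99 [(4 1 5; 0 0 0)], sign=-1
Σ_t [0,0]: t=0:+1/1440 = 1/1440
(3j)²=2/99 [(4 1 5; 1 -1 0)], sign=-1
⇒ 4πI² = 10/33
I = (+1)√(10/33/(4π)) = 0.15528807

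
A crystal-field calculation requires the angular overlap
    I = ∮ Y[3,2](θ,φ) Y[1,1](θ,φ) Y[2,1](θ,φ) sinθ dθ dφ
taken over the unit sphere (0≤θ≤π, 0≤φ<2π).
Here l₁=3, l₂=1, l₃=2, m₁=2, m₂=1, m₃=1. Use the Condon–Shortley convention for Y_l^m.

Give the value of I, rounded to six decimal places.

0.000000

m-sum = 2 + 1 + 1 = 4 ≠ 0 ⇒ I = 0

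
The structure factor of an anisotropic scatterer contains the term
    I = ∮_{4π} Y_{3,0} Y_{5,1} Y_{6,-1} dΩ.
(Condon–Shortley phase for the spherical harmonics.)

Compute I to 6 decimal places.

m-sum 0 ✓  L=14 even ✓  2≤6≤8 ✓
Π(2lᵢ+1) = 7×11×13 = 1001
triangle coeff Δ(3,5,6) = 1/675675
Σ_t [0,2]: t=0:+1/8640 t=1:−1/2304 t=2:+1/8640 = -7/34560
(3j)²=7/429 [(3 5 6; 0 0 0)], sign=-1
Σ_t [0,2]: t=0:+1/17280 t=1:−1/2880 t=2:+1/6912 = -1/6912
(3j)²=5/429 [(3 5 6; 0 1 -1)], sign=+1
⇒ 4πI² = 245/1287
I = (-1)√(245/1287/(4π)) = -0.12308038

-0.123080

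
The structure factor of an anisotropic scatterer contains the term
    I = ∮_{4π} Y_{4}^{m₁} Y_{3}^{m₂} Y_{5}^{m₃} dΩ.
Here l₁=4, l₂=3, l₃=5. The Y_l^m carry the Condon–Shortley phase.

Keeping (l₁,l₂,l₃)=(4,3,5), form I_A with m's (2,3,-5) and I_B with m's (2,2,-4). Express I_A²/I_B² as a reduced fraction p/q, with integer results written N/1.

15/16

Same 4,3,5: normalisation and zero-m 3j drop out of the ratio.
A: Δ: 2! 6! 4! / 13! → 1/180180; sum: t=2:+1/34560 = 1/34560; 3j²(4 3 5; 2 3 -5) = Δ·Π!·Σ² = 5/286  (sign +1)
B: Δ: 2! 6! 4! / 13! → 1/180180; sum: t=1:−1/2880 t=2:+1/8640 = -1/4320; 3j²(4 3 5; 2 2 -4) = Δ·Π!·Σ² = 8/429  (sign +1)
I_A²/I_B² = (5/286)/(8/429) = 15/16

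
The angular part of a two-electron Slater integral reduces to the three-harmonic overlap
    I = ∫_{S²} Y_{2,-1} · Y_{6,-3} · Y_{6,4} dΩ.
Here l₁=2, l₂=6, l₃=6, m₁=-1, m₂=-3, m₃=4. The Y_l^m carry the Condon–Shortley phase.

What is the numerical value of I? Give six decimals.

0.179515

Rules hold: Σm=0, L=14 even, 4≤6≤8.
N = 5·13·13 = 845
Δ = 2!·2!·10!/15! = 1/90090
Racah Σ t=0..2: t=0:+1/69120 t=1:−1/14400 t=2:+1/69120 = -7/172800
⇒ 3j(2 6 6; 0 0 0)² = 14/715, sgn -1
Racah Σ t=1..2: t=1:−1/161280 t=2:+1/725760 = -1/207360
⇒ 3j(2 6 6; -1 -3 4)² = 7/286, sgn -1
4πI² = N·(3j₀)²·(3jₘ)² = 49/121
I = +1·√(0.404959/4π) = 0.17951487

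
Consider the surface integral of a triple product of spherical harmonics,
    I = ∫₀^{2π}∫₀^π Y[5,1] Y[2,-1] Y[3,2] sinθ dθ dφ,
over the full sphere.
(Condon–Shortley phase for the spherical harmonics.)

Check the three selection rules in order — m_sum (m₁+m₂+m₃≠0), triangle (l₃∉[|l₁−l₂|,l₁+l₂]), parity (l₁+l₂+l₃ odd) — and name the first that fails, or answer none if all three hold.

m_sum

m₁+m₂+m₃ = 1 − 1 + 2 = 2  ✗
triangle: |5−2|=3 ≤ l₃=3 ≤ 5+2=7
parity: l₁+l₂+l₃ = 10 is even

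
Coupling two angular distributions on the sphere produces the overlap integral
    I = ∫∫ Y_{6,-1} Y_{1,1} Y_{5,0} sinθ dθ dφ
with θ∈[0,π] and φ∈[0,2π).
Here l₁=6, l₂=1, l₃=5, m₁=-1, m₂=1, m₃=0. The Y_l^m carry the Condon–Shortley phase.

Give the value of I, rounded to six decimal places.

Checks pass: Σm=0; 12 even; l₃=5∈[5,7].
(2·6+1)(2·1+1)(2·5+1) = 429
Δ: 2! 10! 0! / 13! → 1/858
sum: t=1:−1/14400 = -1/14400
3j²(6 1 5; 0 0 0) = Δ·Π!·Σ² = 6/143  (sign +1)
sum: t=2:+1/28800 = 1/28800
3j²(6 1 5; -1 1 0) = Δ·Π!·Σ² = 7/286  (sign -1)
combine: 4πI² = 429·6/143·7/286 = 63/143
take √, sign -1: I = -0.18723944

-0.187239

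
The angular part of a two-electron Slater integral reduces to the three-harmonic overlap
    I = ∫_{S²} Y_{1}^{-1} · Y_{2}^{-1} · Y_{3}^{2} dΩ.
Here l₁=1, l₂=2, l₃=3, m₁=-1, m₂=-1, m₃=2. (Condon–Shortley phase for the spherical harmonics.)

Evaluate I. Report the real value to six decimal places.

0.261169

m-sum 0 ✓  L=6 even ✓  1≤3≤3 ✓
Π(2lᵢ+1) = 3×5×7 = 105
triangle coeff Δ(1,2,3) = 1/105
Σ_t [0,0]: t=0:+1/4 = 1/4
(3j)²=3/35 [(1 2 3; 0 0 0)], sign=-1
Σ_t [0,0]: t=0:+1/12 = 1/12
(3j)²=2/21 [(1 2 3; -1 -1 2)], sign=-1
⇒ 4πI² = 6/7
I = (+1)√(6/7/(4π)) = 0.26116903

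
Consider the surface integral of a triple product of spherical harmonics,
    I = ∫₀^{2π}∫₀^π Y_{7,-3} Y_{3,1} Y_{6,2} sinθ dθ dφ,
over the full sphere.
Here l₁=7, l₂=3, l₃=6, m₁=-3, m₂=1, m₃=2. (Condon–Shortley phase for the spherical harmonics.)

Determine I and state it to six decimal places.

-0.150285

Rules hold: Σm=0, L=16 even, 4≤6≤10.
N = 15·7·13 = 1365
Δ = 4!·10!·2!/17! = 1/2042040
Racah Σ t=1..3: t=1:−1/207360 t=2:+1/57600 t=3:−1/207360 = 1/129600
⇒ 3j(7 3 6; 0 0 0)² = 168/12155, sgn +1
Racah Σ t=2..4: t=2:+1/645120 t=3:−1/181440 t=4:+1/829440 = -1/362880
⇒ 3j(7 3 6; -3 1 2)² = 256/17017, sgn -1
4πI² = N·(3j₀)²·(3jₘ)² = 129024/454597
I = -1·√(0.283821/4π) = -0.15028548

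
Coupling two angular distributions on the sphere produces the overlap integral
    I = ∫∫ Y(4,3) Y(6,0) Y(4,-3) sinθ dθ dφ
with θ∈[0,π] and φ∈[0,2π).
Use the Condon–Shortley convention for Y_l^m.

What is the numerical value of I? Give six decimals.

-0.120915

Rules hold: Σm=0, L=14 even, 2≤4≤10.
N = 9·13·9 = 1053
Δ = 6!·2!·6!/15! = 1/1261260
Racah Σ t=2..4: t=2:+1/4608 t=3:−1/1296 t=4:+1/4608 = -7/20736
⇒ 3j(4 6 4; 0 0 0)² = 20/1287, sgn -1
Racah Σ t=0..1: t=0:+1/518400 t=1:−1/28800 = -17/518400
⇒ 3j(4 6 4; 3 0 -3)² = 289/25740, sgn +1
4πI² = N·(3j₀)²·(3jₘ)² = 289/1573
I = -1·√(0.183725/4π) = -0.12091485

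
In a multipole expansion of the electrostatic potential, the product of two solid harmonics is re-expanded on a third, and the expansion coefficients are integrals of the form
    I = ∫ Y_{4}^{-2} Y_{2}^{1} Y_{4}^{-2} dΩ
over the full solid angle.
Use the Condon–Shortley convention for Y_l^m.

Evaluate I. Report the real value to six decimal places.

0.000000

m-sum = -2 + 1 − 2 = -3 ≠ 0 ⇒ I = 0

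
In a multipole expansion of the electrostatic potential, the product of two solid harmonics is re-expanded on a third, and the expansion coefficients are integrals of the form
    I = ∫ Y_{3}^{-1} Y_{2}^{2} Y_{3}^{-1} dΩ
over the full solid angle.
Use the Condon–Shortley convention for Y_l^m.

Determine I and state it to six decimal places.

0.206013

Rules hold: Σm=0, L=8 even, 1≤3≤5.
N = 7·5·7 = 245
Δ = 2!·4!·2!/9! = 1/3780
Racah Σ t=0..2: t=0:+1/24 t=1:−1/4 t=2:+1/24 = -1/6
⇒ 3j(3 2 3; 0 0 0)² = 4/105, sgn +1
Racah Σ t=2..2: t=2:+1/16 = 1/16
⇒ 3j(3 2 3; -1 2 -1)² = 2/35, sgn +1
4πI² = N·(3j₀)²·(3jₘ)² = 8/15
I = +1·√(0.533333/4π) = 0.20601291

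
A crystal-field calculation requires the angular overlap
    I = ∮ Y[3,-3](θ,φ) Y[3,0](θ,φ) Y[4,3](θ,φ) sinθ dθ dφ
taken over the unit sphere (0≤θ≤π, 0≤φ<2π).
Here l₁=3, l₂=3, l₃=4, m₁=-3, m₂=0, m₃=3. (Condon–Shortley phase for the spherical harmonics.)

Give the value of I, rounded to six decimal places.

0.203551

Rules hold: Σm=0, L=10 even, 0≤4≤6.
N = 7·7·9 = 441
Δ = 2!·4!·4!/11! = 1/34650
Racah Σ t=0..2: t=0:+1/72 t=1:−1/16 t=2:+1/72 = -5/144
⇒ 3j(3 3 4; 0 0 0)² = 2/77, sgn -1
Racah Σ t=2..2: t=2:+1/288 = 1/288
⇒ 3j(3 3 4; -3 0 3)² = 1/22, sgn -1
4πI² = N·(3j₀)²·(3jₘ)² = 63/121
I = +1·√(0.520661/4π) = 0.20355073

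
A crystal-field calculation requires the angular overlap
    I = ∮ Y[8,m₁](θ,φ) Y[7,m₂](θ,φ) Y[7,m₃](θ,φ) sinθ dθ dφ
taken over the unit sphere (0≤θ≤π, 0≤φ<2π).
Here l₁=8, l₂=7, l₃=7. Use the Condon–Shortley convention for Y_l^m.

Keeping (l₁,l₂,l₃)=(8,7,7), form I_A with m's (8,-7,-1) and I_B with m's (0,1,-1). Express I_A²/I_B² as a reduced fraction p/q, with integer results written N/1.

7098/3125

l's match ⇒ only the (l;m) 3-j factors differ between A and B.
A: triangle coeff Δ(8,7,7) = 1/22086194130; Σ_t [0,0]: t=0:+1/1170505728000 = 1/1170505728000; (3j)²=13/7429 [(8 7 7; 8 -7 -1)], sign=+1
B: triangle coeff Δ(8,7,7) = 1/22086194130; Σ_t [2,8]: t=2:+1/1492992000 t=3:−1/62208000 t=4:+1/15925248 t=5:−1/18662400 t=6:+1/99532800 t=7:−1/3048192000 t=8:+1/1170505728000 = 11/3121348608; (3j)²=3125/4056234 [(8 7 7; 0 1 -1)], sign=+1
I_A²/I_B² = (13/7429)/(3125/4056234) = 7098/3125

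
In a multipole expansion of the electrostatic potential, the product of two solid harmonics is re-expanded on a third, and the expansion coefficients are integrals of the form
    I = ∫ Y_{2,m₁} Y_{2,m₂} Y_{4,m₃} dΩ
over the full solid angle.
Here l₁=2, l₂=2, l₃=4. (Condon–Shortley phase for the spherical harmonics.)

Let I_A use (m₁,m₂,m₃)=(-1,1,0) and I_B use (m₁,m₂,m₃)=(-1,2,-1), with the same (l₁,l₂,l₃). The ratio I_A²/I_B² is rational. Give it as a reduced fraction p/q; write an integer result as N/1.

Shared (l₁,l₂,l₃)=(2,2,4): N and (l;000)² cancel in I_A²/I_B².
A: Δ = 0!·4!·4!/9! = 1/630; Racah Σ t=0..0: t=0:+1/36 = 1/36; ⇒ 3j(2 2 4; -1 1 0)² = 8/315, sgn +1
B: Δ = 0!·4!·4!/9! = 1/630; Racah Σ t=0..0: t=0:+1/144 = 1/144; ⇒ 3j(2 2 4; -1 2 -1)² = 1/126, sgn -1
I_A²/I_B² = (8/315)/(1/126) = 16/5

16/5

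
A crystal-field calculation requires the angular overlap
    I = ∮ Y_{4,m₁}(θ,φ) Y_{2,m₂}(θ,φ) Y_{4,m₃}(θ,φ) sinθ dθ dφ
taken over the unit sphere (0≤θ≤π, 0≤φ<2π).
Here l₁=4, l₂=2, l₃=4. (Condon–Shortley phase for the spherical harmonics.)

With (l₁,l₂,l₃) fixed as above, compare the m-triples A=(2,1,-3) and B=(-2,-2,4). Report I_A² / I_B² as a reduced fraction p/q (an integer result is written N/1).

25/8

Shared (l₁,l₂,l₃)=(4,2,4): N and (l;000)² cancel in I_A²/I_B².
A: Δ = 2!·6!·2!/11! = 1/13860; Racah Σ t=1..2: t=1:−1/240 t=2:+1/1440 = -1/288; ⇒ 3j(4 2 4; 2 1 -3)² = 5/132, sgn +1
B: Δ = 2!·6!·2!/11! = 1/13860; Racah Σ t=0..0: t=0:+1/2880 = 1/2880; ⇒ 3j(4 2 4; -2 -2 4)² = 2/165, sgn +1
I_A²/I_B² = (5/132)/(2/165) = 25/8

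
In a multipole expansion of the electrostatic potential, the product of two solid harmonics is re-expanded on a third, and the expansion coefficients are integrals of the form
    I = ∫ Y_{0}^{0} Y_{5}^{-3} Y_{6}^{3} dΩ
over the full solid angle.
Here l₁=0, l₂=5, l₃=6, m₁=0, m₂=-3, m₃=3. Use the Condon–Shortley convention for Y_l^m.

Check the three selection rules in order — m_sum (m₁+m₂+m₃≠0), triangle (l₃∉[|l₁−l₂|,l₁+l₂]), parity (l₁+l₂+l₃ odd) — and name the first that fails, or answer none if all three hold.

Σmᵢ = 0  ✓
l₃∈[|l₁−l₂|,l₁+l₂]=[5,5], have l₃=6  ✗
Σlᵢ = 11 ⇒ odd

triangle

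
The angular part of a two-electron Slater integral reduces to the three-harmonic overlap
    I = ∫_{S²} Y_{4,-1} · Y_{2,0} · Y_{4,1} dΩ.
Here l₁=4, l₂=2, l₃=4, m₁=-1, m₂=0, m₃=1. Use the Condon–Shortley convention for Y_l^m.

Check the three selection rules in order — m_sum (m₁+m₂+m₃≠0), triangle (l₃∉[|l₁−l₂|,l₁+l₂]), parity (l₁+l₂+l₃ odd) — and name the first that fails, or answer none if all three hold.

none

azimuthal sum: -1 + 0 + 1 = 0  ✓
2 ≤ 4 ≤ 6 (triangle on l)  ✓
L = 4 + 2 + 4 = 10 (even)  ✓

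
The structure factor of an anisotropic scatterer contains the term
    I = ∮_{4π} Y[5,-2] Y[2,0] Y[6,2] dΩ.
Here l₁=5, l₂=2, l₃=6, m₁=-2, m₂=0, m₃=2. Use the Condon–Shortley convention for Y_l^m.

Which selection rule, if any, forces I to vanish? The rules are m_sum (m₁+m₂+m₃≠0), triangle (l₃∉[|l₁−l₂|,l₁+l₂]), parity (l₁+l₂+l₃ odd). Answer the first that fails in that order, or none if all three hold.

parity

azimuthal sum: -2 + 0 + 2 = 0  ✓
3 ≤ 6 ≤ 7 (triangle on l)  ✓
L = 5 + 2 + 6 = 13 (odd)  ✗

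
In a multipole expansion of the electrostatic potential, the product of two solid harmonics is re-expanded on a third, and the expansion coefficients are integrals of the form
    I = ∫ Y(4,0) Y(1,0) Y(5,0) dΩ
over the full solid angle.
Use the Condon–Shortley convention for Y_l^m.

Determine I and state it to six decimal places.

0.245532

Checks pass: Σm=0; 10 even; l₃=5∈[3,5].
(2·4+1)(2·1+1)(2·5+1) = 297
Δ: 0! 8! 2! / 11! → 1/495
sum: t=0:+1/576 = 1/576
3j²(4 1 5; 0 0 0) = Δ·Π!·Σ² = 5/99  (sign -1)
(m-triple is (0,0,0) — same symbol as above.)
combine: 4πI² = 297·5/99·5/99 = 25/33
take √, sign +1: I = 0.24553200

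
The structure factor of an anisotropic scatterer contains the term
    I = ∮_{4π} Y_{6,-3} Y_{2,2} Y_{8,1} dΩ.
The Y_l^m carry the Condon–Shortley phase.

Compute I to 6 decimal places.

Checks pass: Σm=0; 16 even; l₃=8∈[4,8].
(2·6+1)(2·2+1)(2·8+1) = 1105
Δ: 0! 12! 4! / 17! → 1/30940
sum: t=0:+1/2073600 = 1/2073600
3j²(6 2 8; 0 0 0) = Δ·Π!·Σ² = 28/1105  (sign +1)
sum: t=0:+1/52254720 = 1/52254720
3j²(6 2 8; -3 2 1) = Δ·Π!·Σ² = 1/884  (sign -1)
combine: 4πI² = 1105·28/1105·1/884 = 7/221
take √, sign -1: I = -0.05020511

-0.050205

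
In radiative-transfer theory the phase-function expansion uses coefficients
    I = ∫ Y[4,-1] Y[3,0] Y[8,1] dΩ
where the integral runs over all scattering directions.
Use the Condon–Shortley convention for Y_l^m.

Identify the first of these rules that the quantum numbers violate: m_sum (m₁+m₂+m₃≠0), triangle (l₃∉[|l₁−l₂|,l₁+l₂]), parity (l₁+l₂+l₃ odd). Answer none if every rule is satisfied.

triangle

Σmᵢ = 0  ✓
l₃∈[|l₁−l₂|,l₁+l₂]=[1,7], have l₃=8  ✗
Σlᵢ = 15 ⇒ odd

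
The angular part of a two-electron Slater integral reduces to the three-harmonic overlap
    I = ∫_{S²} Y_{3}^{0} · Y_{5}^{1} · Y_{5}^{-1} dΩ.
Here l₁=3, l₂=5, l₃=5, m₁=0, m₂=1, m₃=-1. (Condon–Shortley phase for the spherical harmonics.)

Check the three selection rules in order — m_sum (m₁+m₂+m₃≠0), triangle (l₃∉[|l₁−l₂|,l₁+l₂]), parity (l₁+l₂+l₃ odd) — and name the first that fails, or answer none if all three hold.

parity

m₁+m₂+m₃ = 0 + 1 − 1 = 0  ✓
triangle: |3−5|=2 ≤ l₃=5 ≤ 3+5=8  ✓
parity: l₁+l₂+l₃ = 13 is odd  ✗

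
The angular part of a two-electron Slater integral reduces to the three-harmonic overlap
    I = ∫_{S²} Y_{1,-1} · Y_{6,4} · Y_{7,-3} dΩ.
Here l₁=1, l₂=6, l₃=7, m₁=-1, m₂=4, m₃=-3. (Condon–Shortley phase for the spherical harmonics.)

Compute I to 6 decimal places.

m-sum 0 ✓  L=14 even ✓  5≤7≤7 ✓
Π(2lᵢ+1) = 3×13×15 = 585
triangle coeff Δ(1,6,7) = 1/1365
Σ_t [0,0]: t=0:+1/518400 = 1/518400
(3j)²=7/195 [(1 6 7; 0 0 0)], sign=-1
Σ_t [0,0]: t=0:+1/14515200 = 1/14515200
(3j)²=2/455 [(1 6 7; -1 4 -3)], sign=+1
⇒ 4πI² = 6/65
I = (-1)√(6/65/(4π)) = -0.08570655

-0.085707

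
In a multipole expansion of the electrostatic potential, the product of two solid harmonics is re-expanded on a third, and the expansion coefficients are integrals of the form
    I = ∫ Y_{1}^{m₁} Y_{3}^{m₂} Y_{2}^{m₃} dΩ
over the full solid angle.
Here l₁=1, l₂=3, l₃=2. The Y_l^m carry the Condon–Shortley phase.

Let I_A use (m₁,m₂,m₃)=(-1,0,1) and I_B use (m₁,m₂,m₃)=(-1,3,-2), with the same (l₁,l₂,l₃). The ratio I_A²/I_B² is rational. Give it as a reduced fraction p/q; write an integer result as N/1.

1/5

l's match ⇒ only the (l;m) 3-j factors differ between A and B.
A: triangle coeff Δ(1,3,2) = 1/105; Σ_t [2,2]: t=2:+1/12 = 1/12; (3j)²=1/35 [(1 3 2; -1 0 1)], sign=-1
B: triangle coeff Δ(1,3,2) = 1/105; Σ_t [2,2]: t=2:+1/48 = 1/48; (3j)²=1/7 [(1 3 2; -1 3 -2)], sign=+1
I_A²/I_B² = (1/35)/(1/7) = 1/5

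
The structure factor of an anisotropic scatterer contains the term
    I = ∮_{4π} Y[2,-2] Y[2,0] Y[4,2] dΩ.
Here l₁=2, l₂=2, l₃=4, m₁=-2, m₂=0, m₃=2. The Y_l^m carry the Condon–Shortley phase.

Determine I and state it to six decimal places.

0.156078

m-sum 0 ✓  L=8 even ✓  0≤4≤4 ✓
Π(2lᵢ+1) = 5×5×9 = 225
triangle coeff Δ(2,2,4) = 1/630
Σ_t [0,0]: t=0:+1/16 = 1/16
(3j)²=2/35 [(2 2 4; 0 0 0)], sign=+1
Σ_t [0,0]: t=0:+1/96 = 1/96
(3j)²=1/42 [(2 2 4; -2 0 2)], sign=+1
⇒ 4πI² = 15/49
I = (+1)√(15/49/(4π)) = 0.15607835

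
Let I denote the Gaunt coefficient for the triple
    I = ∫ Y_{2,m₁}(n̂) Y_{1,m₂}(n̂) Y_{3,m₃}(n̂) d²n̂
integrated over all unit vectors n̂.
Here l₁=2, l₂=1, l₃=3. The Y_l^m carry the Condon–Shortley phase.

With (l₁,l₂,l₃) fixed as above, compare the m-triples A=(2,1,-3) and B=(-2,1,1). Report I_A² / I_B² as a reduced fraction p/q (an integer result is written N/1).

l's match ⇒ only the (l;m) 3-j factors differ between A and B.
A: triangle coeff Δ(2,1,3) = 1/105; Σ_t [0,0]: t=0:+1/48 = 1/48; (3j)²=1/7 [(2 1 3; 2 1 -3)], sign=+1
B: triangle coeff Δ(2,1,3) = 1/105; Σ_t [0,0]: t=0:+1/48 = 1/48; (3j)²=1/105 [(2 1 3; -2 1 1)], sign=+1
I_A²/I_B² = (1/7)/(1/105) = 15/1

15/1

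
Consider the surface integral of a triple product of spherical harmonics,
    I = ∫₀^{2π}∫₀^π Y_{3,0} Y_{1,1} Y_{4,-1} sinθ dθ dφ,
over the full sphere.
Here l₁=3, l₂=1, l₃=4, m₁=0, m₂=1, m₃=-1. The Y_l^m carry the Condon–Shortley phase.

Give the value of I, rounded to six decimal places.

m-sum 0 ✓  L=8 even ✓  2≤4≤4 ✓
Π(2lᵢ+1) = 7×3×9 = 189
triangle coeff Δ(3,1,4) = 1/252
Σ_t [0,0]: t=0:+1/36 = 1/36
(3j)²=4/63 [(3 1 4; 0 0 0)], sign=+1
Σ_t [0,0]: t=0:+1/72 = 1/72
(3j)²=5/126 [(3 1 4; 0 1 -1)], sign=-1
⇒ 4πI² = 10/21
I = (-1)√(10/21/(4π)) = -0.19466390

-0.194664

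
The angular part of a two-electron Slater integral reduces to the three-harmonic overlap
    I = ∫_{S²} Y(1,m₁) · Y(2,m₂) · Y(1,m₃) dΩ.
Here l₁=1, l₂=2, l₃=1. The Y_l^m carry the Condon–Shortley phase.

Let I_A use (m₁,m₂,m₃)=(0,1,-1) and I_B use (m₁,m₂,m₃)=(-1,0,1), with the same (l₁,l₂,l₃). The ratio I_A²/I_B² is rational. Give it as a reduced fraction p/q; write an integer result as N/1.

l's match ⇒ only the (l;m) 3-j factors differ between A and B.
A: triangle coeff Δ(1,2,1) = 1/30; Σ_t [1,1]: t=1:−1/2 = -1/2; (3j)²=1/10 [(1 2 1; 0 1 -1)], sign=-1
B: triangle coeff Δ(1,2,1) = 1/30; Σ_t [2,2]: t=2:+1/4 = 1/4; (3j)²=1/30 [(1 2 1; -1 0 1)], sign=+1
I_A²/I_B² = (1/10)/(1/30) = 3/1

3/1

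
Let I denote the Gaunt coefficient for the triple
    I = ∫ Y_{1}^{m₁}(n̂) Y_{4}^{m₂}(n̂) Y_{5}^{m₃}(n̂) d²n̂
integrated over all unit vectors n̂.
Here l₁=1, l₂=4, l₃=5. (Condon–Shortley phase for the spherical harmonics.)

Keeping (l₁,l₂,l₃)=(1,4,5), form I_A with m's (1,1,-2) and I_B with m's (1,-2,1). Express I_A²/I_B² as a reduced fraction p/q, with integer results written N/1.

l's match ⇒ only the (l;m) 3-j factors differ between A and B.
A: triangle coeff Δ(1,4,5) = 1/495; Σ_t [0,0]: t=0:+1/1440 = 1/1440; (3j)²=7/165 [(1 4 5; 1 1 -2)], sign=-1
B: triangle coeff Δ(1,4,5) = 1/495; Σ_t [0,0]: t=0:+1/2880 = 1/2880; (3j)²=2/165 [(1 4 5; 1 -2 1)], sign=+1
I_A²/I_B² = (7/165)/(2/165) = 7/2

7/2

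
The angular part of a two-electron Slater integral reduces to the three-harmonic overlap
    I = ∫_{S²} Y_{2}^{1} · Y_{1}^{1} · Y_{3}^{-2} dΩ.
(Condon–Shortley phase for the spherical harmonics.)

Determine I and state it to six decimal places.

Checks pass: Σm=0; 6 even; l₃=3∈[1,3].
(2·2+1)(2·1+1)(2·3+1) = 105
Δ: 0! 4! 2! / 7! → 1/105
sum: t=0:+1/4 = 1/4
3j²(2 1 3; 0 0 0) = Δ·Π!·Σ² = 3/35  (sign -1)
sum: t=0:+1/12 = 1/12
3j²(2 1 3; 1 1 -2) = Δ·Π!·Σ² = 2/21  (sign -1)
combine: 4πI² = 105·3/35·2/21 = 6/7
take √, sign +1: I = 0.26116903

0.261169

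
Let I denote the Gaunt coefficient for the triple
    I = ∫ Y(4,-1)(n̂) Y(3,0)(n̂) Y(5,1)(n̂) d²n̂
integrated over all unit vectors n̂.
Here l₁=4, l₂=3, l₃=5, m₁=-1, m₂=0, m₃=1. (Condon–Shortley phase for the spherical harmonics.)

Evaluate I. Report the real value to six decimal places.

-0.115089

Checks pass: Σm=0; 12 even; l₃=5∈[1,7].
(2·4+1)(2·3+1)(2·5+1) = 693
Δ: 2! 6! 4! / 13! → 1/180180
sum: t=0:+1/576 t=1:−1/144 t=2:+1/576 = -1/288
3j²(4 3 5; 0 0 0) = Δ·Π!·Σ² = 20/1001  (sign +1)
sum: t=0:+1/1440 t=1:−1/192 t=2:+1/432 = -19/8640
3j²(4 3 5; -1 0 1) = Δ·Π!·Σ² = 361/30030  (sign -1)
combine: 4πI² = 693·20/1001·361/30030 = 2166/13013
take √, sign -1: I = -0.11508947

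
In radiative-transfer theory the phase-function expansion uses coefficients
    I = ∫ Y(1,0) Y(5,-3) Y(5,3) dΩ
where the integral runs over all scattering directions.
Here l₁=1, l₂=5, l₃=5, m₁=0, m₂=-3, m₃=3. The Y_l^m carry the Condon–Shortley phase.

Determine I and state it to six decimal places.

0.000000

L=11 odd ⇒ parity kills the (l;000) factor ⇒ I = 0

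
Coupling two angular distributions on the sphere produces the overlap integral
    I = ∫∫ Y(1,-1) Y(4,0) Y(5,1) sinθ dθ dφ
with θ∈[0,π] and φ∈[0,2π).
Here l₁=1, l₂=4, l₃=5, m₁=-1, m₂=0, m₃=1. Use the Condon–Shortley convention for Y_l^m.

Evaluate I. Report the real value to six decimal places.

Rules hold: Σm=0, L=10 even, 3≤5≤5.
N = 3·9·11 = 297
Δ = 0!·2!·8!/11! = 1/495
Racah Σ t=0..0: t=0:+1/576 = 1/576
⇒ 3j(1 4 5; 0 0 0)² = 5/99, sgn -1
Racah Σ t=0..0: t=0:+1/1152 = 1/1152
⇒ 3j(1 4 5; -1 0 1)² = 1/33, sgn +1
4πI² = N·(3j₀)²·(3jₘ)² = 5/11
I = -1·√(0.454545/4π) = -0.19018827

-0.190188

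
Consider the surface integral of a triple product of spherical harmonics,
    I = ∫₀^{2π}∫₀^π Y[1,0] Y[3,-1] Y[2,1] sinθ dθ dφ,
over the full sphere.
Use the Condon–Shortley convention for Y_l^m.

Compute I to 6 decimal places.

Checks pass: Σm=0; 6 even; l₃=2∈[2,4].
(2·1+1)(2·3+1)(2·2+1) = 105
Δ: 2! 0! 4! / 7! → 1/105
sum: t=1:−1/4 = -1/4
3j²(1 3 2; 0 0 0) = Δ·Π!·Σ² = 3/35  (sign -1)
sum: t=1:−1/6 = -1/6
3j²(1 3 2; 0 -1 1) = Δ·Π!·Σ² = 8/105  (sign +1)
combine: 4πI² = 105·3/35·8/105 = 24/35
take √, sign -1: I = -0.23359668

-0.233597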